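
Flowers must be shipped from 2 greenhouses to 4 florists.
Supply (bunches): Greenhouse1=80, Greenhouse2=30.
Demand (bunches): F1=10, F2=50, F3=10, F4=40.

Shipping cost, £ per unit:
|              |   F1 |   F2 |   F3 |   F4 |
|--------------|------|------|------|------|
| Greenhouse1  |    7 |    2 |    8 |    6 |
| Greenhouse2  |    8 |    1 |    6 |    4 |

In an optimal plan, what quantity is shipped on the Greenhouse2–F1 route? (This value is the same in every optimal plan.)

The minimum-cost plan:
  Greenhouse1->F1: 10 × £7 = £70
  Greenhouse1->F2: 50 × £2 = £100
  Greenhouse1->F3: 10 × £8 = £80
  Greenhouse1->F4: 10 × £6 = £60
  Greenhouse2->F4: 30 × £4 = £120
Total cost = £430.
The route Greenhouse2→F1 is not used.

0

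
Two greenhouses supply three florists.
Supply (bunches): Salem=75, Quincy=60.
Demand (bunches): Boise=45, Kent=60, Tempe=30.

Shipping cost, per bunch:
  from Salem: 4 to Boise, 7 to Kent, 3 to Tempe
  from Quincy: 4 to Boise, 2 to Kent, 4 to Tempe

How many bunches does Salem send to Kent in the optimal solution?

0

Solving gives:
  Salem→Boise: 45 × 4 = 180
  Salem→Tempe: 30 × 3 = 90
  Quincy→Kent: 60 × 2 = 120
Total cost = 390.
The route Salem→Kent is not used.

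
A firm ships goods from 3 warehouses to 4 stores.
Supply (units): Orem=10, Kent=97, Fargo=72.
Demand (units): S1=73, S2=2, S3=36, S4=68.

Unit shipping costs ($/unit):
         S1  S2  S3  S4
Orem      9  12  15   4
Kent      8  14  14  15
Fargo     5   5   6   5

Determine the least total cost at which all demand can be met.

1332

One minimum-cost allocation:
  Orem→S4: 10 units
  Kent→S1: 73 units
  Kent→S3: 24 units
  Fargo→S2: 2 units
  Fargo→S3: 12 units
  Fargo→S4: 58 units
Total cost = $1332.
(Supply check: Orem ships 10; Kent ships 97; Fargo ships 72.)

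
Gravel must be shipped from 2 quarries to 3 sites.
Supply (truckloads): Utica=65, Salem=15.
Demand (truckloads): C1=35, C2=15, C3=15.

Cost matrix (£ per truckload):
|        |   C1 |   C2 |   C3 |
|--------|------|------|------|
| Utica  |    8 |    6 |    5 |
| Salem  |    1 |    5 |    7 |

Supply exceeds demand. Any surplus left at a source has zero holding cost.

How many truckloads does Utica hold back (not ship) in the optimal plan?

15

An optimal plan:
  Utica to C1: 20 × £8 = £160
  Utica to C2: 15 × £6 = £90
  Utica to C3: 15 × £5 = £75
  Salem to C1: 15 × £1 = £15
Total cost = £340.
Utica ships 50 of its 65, leaving 15.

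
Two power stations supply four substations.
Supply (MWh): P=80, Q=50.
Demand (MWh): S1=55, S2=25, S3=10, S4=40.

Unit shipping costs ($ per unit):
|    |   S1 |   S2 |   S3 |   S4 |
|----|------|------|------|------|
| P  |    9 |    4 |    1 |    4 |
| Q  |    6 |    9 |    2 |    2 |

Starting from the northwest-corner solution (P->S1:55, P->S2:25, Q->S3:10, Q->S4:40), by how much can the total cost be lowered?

80

Current plan cost = 55·9 + 25·4 + 10·2 + 40·2 = $695.
Optimal plan:
  P→S1: 5 × $9 = $45
  P→S2: 25 × $4 = $100
  P→S3: 10 × $1 = $10
  P→S4: 40 × $4 = $160
  Q→S1: 50 × $6 = $300
Optimal cost = $615.
Saving = 695 − 615 = $80.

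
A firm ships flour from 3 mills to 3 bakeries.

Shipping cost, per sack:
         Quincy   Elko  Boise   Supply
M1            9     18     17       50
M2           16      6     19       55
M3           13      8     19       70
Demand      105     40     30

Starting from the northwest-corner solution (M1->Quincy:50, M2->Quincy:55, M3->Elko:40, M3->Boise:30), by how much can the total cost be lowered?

245

Current plan cost = 50·9 + 55·16 + 40·8 + 30·19 = 2220.
Optimal plan:
  M1–Quincy: 50 × 9 = 450
  M2–Elko: 40 × 6 = 240
  M2–Boise: 15 × 19 = 285
  M3–Quincy: 55 × 13 = 715
  M3–Boise: 15 × 19 = 285
Optimal cost = 1975.
Saving = 2220 − 1975 = 245.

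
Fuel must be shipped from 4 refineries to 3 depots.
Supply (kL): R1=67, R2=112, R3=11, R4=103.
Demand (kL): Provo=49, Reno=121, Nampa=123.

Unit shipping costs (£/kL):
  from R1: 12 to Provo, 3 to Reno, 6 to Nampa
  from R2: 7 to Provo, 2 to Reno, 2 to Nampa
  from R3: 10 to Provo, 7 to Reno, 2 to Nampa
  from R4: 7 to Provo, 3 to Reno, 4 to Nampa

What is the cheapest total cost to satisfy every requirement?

An optimal shipping plan:
  R1 to Reno: 67 × £3 = £201
  R2 to Nampa: 112 × £2 = £224
  R3 to Nampa: 11 × £2 = £22
  R4 to Provo: 49 × £7 = £343
  R4 to Reno: 54 × £3 = £162
Total = 201 + 224 + 22 + 343 + 162 = £952.
(Supply check: R1 ships 67; R2 ships 112; R3 ships 11; R4 ships 103.)

952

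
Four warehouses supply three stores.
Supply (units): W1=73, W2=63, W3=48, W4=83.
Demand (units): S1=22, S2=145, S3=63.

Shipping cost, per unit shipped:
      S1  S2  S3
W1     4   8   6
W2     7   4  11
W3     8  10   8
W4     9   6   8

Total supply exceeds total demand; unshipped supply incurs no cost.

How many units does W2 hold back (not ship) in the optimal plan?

An optimal plan:
  W1–S1: 22 units
  W1–S3: 51 units
  W2–S2: 63 units
  W3–S3: 12 units
  W4–S2: 82 units
Total cost = 1234.
W2 ships 63 of its 63, leaving 0.

0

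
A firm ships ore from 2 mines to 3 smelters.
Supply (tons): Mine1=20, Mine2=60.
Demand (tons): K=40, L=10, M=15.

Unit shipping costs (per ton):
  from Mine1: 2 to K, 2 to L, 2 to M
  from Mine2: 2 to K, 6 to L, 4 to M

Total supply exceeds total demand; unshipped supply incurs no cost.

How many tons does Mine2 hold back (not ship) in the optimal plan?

15

An optimal plan:
  Mine1–L: 10 × 2 = 20
  Mine1–M: 10 × 2 = 20
  Mine2–K: 40 × 2 = 80
  Mine2–M: 5 × 4 = 20
Total cost = 140.
Mine2 ships 45 of its 60, leaving 15.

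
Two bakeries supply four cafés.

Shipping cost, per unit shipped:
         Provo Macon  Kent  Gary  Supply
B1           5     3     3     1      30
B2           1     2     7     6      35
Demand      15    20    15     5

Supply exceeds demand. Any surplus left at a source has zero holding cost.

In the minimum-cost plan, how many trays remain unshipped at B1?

10

Minimum-cost shipments:
  B1–Kent: 15 × 3 = 45
  B1–Gary: 5 × 1 = 5
  B2–Provo: 15 × 1 = 15
  B2–Macon: 20 × 2 = 40
Total cost = 105.
B1 ships 20 of its 30, leaving 10.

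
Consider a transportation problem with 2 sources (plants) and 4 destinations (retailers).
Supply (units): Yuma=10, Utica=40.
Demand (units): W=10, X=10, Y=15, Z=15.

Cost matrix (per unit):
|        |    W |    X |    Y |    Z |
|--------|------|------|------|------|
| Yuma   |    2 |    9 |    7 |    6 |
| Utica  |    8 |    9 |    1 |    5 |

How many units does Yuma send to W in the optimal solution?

The minimum-cost plan:
  Yuma->W: 10 × 2 = 20
  Utica->X: 10 × 9 = 90
  Utica->Y: 15 × 1 = 15
  Utica->Z: 15 × 5 = 75
Total cost = 200.
So Yuma→W carries 10 units.

10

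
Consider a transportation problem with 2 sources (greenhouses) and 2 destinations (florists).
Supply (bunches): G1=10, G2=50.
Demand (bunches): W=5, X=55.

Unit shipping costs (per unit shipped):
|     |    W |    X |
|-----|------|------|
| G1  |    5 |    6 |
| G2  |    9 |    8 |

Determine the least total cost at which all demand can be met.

An optimal shipping plan:
  G1–W: 5 × 5 = 25
  G1–X: 5 × 6 = 30
  G2–X: 50 × 8 = 400
Total = 25 + 30 + 400 = 455.

455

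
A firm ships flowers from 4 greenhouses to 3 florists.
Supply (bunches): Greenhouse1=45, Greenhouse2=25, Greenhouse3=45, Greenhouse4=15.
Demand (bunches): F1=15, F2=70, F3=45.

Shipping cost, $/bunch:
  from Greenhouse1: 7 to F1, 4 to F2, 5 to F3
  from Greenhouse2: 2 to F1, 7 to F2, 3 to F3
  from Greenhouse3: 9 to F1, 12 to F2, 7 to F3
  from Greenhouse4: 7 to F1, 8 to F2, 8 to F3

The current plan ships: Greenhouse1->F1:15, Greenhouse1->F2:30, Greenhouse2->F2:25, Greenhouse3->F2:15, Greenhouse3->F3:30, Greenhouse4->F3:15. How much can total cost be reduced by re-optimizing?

195

Current plan cost = 15·7 + 30·4 + 25·7 + 15·12 + 30·7 + 15·8 = $910.
Optimal plan:
  Greenhouse1–F2: 45 × $4 = $180
  Greenhouse2–F1: 15 × $2 = $30
  Greenhouse2–F2: 10 × $7 = $70
  Greenhouse3–F3: 45 × $7 = $315
  Greenhouse4–F2: 15 × $8 = $120
Optimal cost = $715.
Saving = 910 − 715 = $195.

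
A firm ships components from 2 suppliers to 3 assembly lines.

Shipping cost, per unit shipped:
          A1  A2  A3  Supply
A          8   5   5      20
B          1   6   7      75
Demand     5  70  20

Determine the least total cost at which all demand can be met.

Optimal allocation:
  A to A3: 20 × 5 = 100
  B to A1: 5 × 1 = 5
  B to A2: 70 × 6 = 420
Total = 100 + 5 + 420 = 525.
(Supply check: A ships 20; B ships 75.)

525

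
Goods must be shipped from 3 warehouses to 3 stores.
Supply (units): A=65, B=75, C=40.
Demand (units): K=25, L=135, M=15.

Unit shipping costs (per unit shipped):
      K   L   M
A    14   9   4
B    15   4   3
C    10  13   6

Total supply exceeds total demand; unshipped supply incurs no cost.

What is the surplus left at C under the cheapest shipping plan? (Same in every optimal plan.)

An optimal plan:
  A→L: 60 × 9 = 540
  A→M: 5 × 4 = 20
  B→L: 75 × 4 = 300
  C→K: 25 × 10 = 250
  C→M: 10 × 6 = 60
Total cost = 1170.
C ships 35 of its 40, leaving 5.

5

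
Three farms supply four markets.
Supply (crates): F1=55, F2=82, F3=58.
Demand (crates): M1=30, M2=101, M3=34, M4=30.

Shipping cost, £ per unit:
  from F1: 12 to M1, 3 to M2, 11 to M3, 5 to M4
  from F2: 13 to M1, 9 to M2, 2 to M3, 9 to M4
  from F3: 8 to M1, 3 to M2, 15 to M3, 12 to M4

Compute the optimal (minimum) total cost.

An optimal shipping plan:
  F1 to M2: 55 × £3 = £165
  F2 to M1: 18 × £13 = £234
  F2 to M3: 34 × £2 = £68
  F2 to M4: 30 × £9 = £270
  F3 to M1: 12 × £8 = £96
  F3 to M2: 46 × £3 = £138
Total = 165 + 234 + 68 + 270 + 96 + 138 = £971.
(Supply check: F1 ships 55; F2 ships 82; F3 ships 58.)

971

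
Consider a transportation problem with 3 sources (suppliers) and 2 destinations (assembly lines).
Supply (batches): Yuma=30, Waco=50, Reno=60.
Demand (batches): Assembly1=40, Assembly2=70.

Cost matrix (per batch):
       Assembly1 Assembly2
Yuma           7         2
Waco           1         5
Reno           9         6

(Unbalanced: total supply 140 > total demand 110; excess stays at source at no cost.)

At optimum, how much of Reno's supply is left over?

30

Minimum-cost shipments:
  Yuma–Assembly2: 30 × 2 = 60
  Waco–Assembly1: 40 × 1 = 40
  Waco–Assembly2: 10 × 5 = 50
  Reno–Assembly2: 30 × 6 = 180
Total cost = 330.
Reno ships 30 of its 60, leaving 30.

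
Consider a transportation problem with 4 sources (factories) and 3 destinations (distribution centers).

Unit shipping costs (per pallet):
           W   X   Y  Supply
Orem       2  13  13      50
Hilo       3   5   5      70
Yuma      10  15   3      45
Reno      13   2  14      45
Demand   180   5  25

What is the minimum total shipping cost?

One minimum-cost allocation:
  Orem->W: 50 × 2 = 100
  Hilo->W: 70 × 3 = 210
  Yuma->W: 20 × 10 = 200
  Yuma->Y: 25 × 3 = 75
  Reno->W: 40 × 13 = 520
  Reno->X: 5 × 2 = 10
Total = 100 + 210 + 200 + 75 + 520 + 10 = 1115.

1115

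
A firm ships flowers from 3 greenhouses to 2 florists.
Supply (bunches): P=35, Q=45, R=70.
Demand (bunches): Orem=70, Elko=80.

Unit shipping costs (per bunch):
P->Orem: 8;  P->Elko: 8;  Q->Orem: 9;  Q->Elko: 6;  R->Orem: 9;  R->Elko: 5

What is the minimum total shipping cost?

1005

One minimum-cost allocation:
  P->Orem: 35 bunches
  Q->Orem: 35 bunches
  Q->Elko: 10 bunches
  R->Elko: 70 bunches
Total cost = 1005.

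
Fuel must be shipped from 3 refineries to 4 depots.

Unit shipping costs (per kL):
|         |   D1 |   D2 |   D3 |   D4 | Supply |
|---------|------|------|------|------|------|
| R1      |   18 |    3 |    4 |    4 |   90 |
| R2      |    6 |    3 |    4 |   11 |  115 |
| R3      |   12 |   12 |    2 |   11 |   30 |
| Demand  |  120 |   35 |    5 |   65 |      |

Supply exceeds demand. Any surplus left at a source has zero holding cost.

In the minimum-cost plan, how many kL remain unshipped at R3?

10

An optimal plan:
  R1–D2: 25 × 3 = 75
  R1–D4: 65 × 4 = 260
  R2–D1: 105 × 6 = 630
  R2–D2: 10 × 3 = 30
  R3–D1: 15 × 12 = 180
  R3–D3: 5 × 2 = 10
Total cost = 1185.
R3 ships 20 of its 30, leaving 10.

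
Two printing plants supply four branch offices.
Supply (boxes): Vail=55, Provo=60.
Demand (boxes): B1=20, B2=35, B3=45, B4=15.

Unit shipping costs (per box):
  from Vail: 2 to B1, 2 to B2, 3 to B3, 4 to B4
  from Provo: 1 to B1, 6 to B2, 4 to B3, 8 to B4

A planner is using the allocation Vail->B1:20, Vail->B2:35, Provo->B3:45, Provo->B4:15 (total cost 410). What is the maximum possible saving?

85

Current plan cost = 20·2 + 35·2 + 45·4 + 15·8 = 410.
Optimal plan:
  Vail–B2: 35 × 2 = 70
  Vail–B3: 5 × 3 = 15
  Vail–B4: 15 × 4 = 60
  Provo–B1: 20 × 1 = 20
  Provo–B3: 40 × 4 = 160
Optimal cost = 325.
Saving = 410 − 325 = 85.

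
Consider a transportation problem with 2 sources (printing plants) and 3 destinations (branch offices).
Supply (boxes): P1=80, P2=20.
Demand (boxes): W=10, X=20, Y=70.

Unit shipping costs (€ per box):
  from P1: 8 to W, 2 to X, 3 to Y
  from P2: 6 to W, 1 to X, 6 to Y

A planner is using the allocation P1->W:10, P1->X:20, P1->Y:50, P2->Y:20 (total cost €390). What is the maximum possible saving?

90

Current plan cost = 10·8 + 20·2 + 50·3 + 20·6 = €390.
Optimal plan:
  P1->X: 10 boxes
  P1->Y: 70 boxes
  P2->W: 10 boxes
  P2->X: 10 boxes
Optimal cost = €300.
Saving = 390 − 300 = €90.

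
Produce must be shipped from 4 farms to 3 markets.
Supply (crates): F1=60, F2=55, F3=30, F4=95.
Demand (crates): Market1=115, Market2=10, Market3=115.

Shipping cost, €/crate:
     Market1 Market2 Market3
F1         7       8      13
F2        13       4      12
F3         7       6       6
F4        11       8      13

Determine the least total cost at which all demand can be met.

One minimum-cost allocation:
  F1–Market1: 60 crates
  F2–Market2: 10 crates
  F2–Market3: 45 crates
  F3–Market3: 30 crates
  F4–Market1: 55 crates
  F4–Market3: 40 crates
Total cost = €2305.

2305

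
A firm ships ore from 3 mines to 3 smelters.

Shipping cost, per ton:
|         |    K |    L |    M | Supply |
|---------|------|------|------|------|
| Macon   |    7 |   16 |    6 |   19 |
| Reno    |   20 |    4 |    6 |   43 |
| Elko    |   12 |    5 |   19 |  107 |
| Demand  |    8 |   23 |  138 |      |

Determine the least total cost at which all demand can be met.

2027

An optimal shipping plan:
  Macon->M: 19 × 6 = 114
  Reno->M: 43 × 6 = 258
  Elko->K: 8 × 12 = 96
  Elko->L: 23 × 5 = 115
  Elko->M: 76 × 19 = 1444
Total = 114 + 258 + 96 + 115 + 1444 = 2027.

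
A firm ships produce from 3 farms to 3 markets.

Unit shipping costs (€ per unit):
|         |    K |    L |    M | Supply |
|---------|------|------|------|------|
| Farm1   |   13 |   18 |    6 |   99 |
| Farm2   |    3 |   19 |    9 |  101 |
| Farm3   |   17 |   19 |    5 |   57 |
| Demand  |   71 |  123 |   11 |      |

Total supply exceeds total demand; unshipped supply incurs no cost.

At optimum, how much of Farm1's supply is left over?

0

Minimum-cost shipments:
  Farm1->L: 99 × €18 = €1782
  Farm2->K: 71 × €3 = €213
  Farm2->L: 24 × €19 = €456
  Farm3->M: 11 × €5 = €55
Total cost = €2506.
Farm1 ships 99 of its 99, leaving 0.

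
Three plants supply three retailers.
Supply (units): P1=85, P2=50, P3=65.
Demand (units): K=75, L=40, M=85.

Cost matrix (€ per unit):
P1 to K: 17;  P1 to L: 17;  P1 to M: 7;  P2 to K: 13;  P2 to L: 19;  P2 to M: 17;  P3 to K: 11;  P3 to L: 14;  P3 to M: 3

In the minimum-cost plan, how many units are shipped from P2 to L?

Optimal shipments:
  P1 to L: 40 × €17 = €680
  P1 to M: 45 × €7 = €315
  P2 to K: 50 × €13 = €650
  P3 to K: 25 × €11 = €275
  P3 to M: 40 × €3 = €120
Total cost = €2040.
The route P2→L is not used.

0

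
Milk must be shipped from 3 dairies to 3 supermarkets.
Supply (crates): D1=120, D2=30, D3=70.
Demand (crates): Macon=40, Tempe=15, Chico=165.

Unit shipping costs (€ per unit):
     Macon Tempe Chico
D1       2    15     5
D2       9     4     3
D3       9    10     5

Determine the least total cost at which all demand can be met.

One minimum-cost allocation:
  D1–Macon: 40 crates
  D1–Chico: 80 crates
  D2–Tempe: 15 crates
  D2–Chico: 15 crates
  D3–Chico: 70 crates
Total cost = €935.

935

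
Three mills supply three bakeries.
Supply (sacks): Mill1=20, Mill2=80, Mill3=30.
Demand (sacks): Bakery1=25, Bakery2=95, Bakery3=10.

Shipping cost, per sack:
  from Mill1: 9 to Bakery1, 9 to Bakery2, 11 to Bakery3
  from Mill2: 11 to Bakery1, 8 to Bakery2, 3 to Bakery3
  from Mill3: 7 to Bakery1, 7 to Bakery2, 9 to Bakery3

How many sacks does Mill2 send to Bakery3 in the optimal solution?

Optimal shipments:
  Mill1 to Bakery2: 20 × 9 = 180
  Mill2 to Bakery2: 70 × 8 = 560
  Mill2 to Bakery3: 10 × 3 = 30
  Mill3 to Bakery1: 25 × 7 = 175
  Mill3 to Bakery2: 5 × 7 = 35
Total cost = 980.
So Mill2→Bakery3 carries 10 sacks.

10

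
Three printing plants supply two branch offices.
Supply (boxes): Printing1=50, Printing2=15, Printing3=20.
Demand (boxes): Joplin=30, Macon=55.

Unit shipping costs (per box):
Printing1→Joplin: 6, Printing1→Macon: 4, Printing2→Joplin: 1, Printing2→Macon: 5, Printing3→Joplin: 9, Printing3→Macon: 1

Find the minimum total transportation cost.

265

An optimal shipping plan:
  Printing1–Joplin: 15 × 6 = 90
  Printing1–Macon: 35 × 4 = 140
  Printing2–Joplin: 15 × 1 = 15
  Printing3–Macon: 20 × 1 = 20
Total = 90 + 140 + 15 + 20 = 265.
(Supply check: Printing1 ships 50; Printing2 ships 15; Printing3 ships 20.)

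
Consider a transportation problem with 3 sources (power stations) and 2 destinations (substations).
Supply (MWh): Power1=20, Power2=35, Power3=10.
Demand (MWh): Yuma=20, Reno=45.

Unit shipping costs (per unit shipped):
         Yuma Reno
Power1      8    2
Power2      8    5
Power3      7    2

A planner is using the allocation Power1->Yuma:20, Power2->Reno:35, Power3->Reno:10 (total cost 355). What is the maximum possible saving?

Current plan cost = 20·8 + 35·5 + 10·2 = 355.
Optimal plan:
  Power1–Reno: 20 × 2 = 40
  Power2–Yuma: 20 × 8 = 160
  Power2–Reno: 15 × 5 = 75
  Power3–Reno: 10 × 2 = 20
Optimal cost = 295.
Saving = 355 − 295 = 60.

60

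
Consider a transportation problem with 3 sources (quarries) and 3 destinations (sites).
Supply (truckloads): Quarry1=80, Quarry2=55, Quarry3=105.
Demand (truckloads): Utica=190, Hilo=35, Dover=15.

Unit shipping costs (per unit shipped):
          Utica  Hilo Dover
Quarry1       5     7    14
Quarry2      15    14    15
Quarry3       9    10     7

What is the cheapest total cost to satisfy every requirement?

2105

A cheapest plan:
  Quarry1→Utica: 80 × 5 = 400
  Quarry2→Utica: 20 × 15 = 300
  Quarry2→Hilo: 35 × 14 = 490
  Quarry3→Utica: 90 × 9 = 810
  Quarry3→Dover: 15 × 7 = 105
Total = 400 + 300 + 490 + 810 + 105 = 2105.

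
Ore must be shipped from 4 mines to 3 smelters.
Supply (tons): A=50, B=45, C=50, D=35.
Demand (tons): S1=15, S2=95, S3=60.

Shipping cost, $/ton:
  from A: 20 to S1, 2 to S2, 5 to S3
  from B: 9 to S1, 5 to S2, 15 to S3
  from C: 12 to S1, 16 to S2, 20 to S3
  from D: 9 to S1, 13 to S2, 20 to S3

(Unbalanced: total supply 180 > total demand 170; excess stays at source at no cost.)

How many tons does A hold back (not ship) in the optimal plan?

0

An optimal plan:
  A→S3: 50 tons
  B→S2: 45 tons
  C→S1: 15 tons
  C→S2: 15 tons
  C→S3: 10 tons
  D→S2: 35 tons
Total cost = $1550.
A ships 50 of its 50, leaving 0.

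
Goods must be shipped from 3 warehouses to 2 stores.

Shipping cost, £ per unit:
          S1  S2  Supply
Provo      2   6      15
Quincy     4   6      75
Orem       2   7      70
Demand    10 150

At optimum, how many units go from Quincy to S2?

Solving gives:
  Provo–S2: 15 × £6 = £90
  Quincy–S2: 75 × £6 = £450
  Orem–S1: 10 × £2 = £20
  Orem–S2: 60 × £7 = £420
Total cost = £980.
So Quincy→S2 carries 75 units.

75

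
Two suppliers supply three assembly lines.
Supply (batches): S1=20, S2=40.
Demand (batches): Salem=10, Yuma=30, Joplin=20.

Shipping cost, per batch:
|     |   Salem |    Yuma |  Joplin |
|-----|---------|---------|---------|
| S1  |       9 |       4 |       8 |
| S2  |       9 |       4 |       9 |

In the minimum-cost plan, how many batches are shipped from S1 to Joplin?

Optimal shipments:
  S1→Joplin: 20 batches
  S2→Salem: 10 batches
  S2→Yuma: 30 batches
Total cost = 370.
So S1→Joplin carries 20 batches.

20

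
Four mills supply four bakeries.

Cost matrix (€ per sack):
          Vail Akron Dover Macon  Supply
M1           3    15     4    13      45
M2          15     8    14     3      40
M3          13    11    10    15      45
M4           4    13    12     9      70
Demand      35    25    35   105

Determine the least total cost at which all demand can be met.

A cheapest plan:
  M1->Vail: 30 × €3 = €90
  M1->Dover: 15 × €4 = €60
  M2->Macon: 40 × €3 = €120
  M3->Akron: 25 × €11 = €275
  M3->Dover: 20 × €10 = €200
  M4->Vail: 5 × €4 = €20
  M4->Macon: 65 × €9 = €585
Total = 90 + 60 + 120 + 275 + 200 + 20 + 585 = €1350.

1350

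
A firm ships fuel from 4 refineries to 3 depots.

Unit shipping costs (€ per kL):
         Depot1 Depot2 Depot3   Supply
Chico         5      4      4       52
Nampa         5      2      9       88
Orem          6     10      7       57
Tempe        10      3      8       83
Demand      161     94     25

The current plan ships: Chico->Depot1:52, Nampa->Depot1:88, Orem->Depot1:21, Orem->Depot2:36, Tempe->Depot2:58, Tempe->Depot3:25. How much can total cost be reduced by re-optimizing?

Current plan cost = 52·5 + 88·5 + 21·6 + 36·10 + 58·3 + 25·8 = €1560.
Optimal plan:
  Chico to Depot1: 27 × €5 = €135
  Chico to Depot3: 25 × €4 = €100
  Nampa to Depot1: 77 × €5 = €385
  Nampa to Depot2: 11 × €2 = €22
  Orem to Depot1: 57 × €6 = €342
  Tempe to Depot2: 83 × €3 = €249
Optimal cost = €1233.
Saving = 1560 − 1233 = €327.

327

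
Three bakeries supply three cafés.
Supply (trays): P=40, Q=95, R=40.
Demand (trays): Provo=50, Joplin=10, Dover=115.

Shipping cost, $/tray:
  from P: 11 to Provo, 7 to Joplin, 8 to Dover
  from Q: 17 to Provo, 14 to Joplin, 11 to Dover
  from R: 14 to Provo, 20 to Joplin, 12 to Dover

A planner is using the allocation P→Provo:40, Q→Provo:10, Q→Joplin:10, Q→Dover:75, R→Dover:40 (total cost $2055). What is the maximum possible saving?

Current plan cost = 40·11 + 10·17 + 10·14 + 75·11 + 40·12 = $2055.
Optimal plan:
  P–Provo: 10 × $11 = $110
  P–Joplin: 10 × $7 = $70
  P–Dover: 20 × $8 = $160
  Q–Dover: 95 × $11 = $1045
  R–Provo: 40 × $14 = $560
Optimal cost = $1945.
Saving = 2055 − 1945 = $110.

110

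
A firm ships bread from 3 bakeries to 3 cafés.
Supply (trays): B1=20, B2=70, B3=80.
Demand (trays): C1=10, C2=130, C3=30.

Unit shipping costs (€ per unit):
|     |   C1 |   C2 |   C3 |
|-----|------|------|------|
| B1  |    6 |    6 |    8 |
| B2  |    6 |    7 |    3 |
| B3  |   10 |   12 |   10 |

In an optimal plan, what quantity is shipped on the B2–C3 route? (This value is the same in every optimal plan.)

Solving gives:
  B1 to C2: 20 × €6 = €120
  B2 to C2: 40 × €7 = €280
  B2 to C3: 30 × €3 = €90
  B3 to C1: 10 × €10 = €100
  B3 to C2: 70 × €12 = €840
Total cost = €1430.
So B2→C3 carries 30 trays.

30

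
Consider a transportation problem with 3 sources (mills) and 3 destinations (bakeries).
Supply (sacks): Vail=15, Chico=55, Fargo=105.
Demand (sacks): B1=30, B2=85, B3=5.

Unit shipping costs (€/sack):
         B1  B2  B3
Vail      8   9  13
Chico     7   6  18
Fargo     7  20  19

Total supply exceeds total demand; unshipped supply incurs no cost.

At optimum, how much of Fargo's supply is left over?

An optimal plan:
  Vail→B2: 15 × €9 = €135
  Chico→B2: 55 × €6 = €330
  Fargo→B1: 30 × €7 = €210
  Fargo→B2: 15 × €20 = €300
  Fargo→B3: 5 × €19 = €95
Total cost = €1070.
Fargo ships 50 of its 105, leaving 55.

55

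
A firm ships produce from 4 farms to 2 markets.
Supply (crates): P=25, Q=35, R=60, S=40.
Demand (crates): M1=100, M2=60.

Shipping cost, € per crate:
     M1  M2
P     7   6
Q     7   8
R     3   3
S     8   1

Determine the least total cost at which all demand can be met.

620

Optimal allocation:
  P–M1: 5 × €7 = €35
  P–M2: 20 × €6 = €120
  Q–M1: 35 × €7 = €245
  R–M1: 60 × €3 = €180
  S–M2: 40 × €1 = €40
Total = 35 + 120 + 245 + 180 + 40 = €620.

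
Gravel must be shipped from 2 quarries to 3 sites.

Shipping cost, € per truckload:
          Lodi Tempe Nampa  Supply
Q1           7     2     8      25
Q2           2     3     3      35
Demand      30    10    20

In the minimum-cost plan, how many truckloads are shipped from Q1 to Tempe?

10

Optimal shipments:
  Q1->Lodi: 15 × €7 = €105
  Q1->Tempe: 10 × €2 = €20
  Q2->Lodi: 15 × €2 = €30
  Q2->Nampa: 20 × €3 = €60
Total cost = €215.
So Q1→Tempe carries 10 truckloads.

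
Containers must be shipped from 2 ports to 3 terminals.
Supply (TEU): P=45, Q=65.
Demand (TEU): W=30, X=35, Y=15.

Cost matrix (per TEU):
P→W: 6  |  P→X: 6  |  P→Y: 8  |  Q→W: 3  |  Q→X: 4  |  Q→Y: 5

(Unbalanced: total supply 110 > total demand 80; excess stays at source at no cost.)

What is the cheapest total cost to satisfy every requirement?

335

Optimal allocation:
  P→X: 15 × 6 = 90
  Q→W: 30 × 3 = 90
  Q→X: 20 × 4 = 80
  Q→Y: 15 × 5 = 75
Total = 90 + 90 + 80 + 75 = 335.
(Supply check: P ships 15; Q ships 65.)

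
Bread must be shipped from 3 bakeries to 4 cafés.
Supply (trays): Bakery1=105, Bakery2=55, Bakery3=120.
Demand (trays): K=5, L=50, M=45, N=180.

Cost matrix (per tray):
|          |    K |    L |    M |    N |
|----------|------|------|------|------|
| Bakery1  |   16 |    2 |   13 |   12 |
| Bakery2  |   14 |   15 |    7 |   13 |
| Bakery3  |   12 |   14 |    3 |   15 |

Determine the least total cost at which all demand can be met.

An optimal shipping plan:
  Bakery1->L: 50 trays
  Bakery1->N: 55 trays
  Bakery2->N: 55 trays
  Bakery3->K: 5 trays
  Bakery3->M: 45 trays
  Bakery3->N: 70 trays
Total cost = 2720.
(Supply check: Bakery1 ships 105; Bakery2 ships 55; Bakery3 ships 120.)

2720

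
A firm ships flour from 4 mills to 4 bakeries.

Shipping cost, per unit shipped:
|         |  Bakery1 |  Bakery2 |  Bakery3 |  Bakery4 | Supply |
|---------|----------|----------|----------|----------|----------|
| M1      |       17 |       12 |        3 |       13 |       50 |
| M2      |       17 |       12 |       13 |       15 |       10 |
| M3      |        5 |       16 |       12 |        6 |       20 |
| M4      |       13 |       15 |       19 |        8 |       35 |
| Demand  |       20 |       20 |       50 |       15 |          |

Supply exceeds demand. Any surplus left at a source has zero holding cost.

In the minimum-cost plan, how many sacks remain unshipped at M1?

0

Minimum-cost shipments:
  M1→Bakery3: 50 × 3 = 150
  M2→Bakery2: 10 × 12 = 120
  M3→Bakery1: 20 × 5 = 100
  M4→Bakery2: 10 × 15 = 150
  M4→Bakery4: 15 × 8 = 120
Total cost = 640.
M1 ships 50 of its 50, leaving 0.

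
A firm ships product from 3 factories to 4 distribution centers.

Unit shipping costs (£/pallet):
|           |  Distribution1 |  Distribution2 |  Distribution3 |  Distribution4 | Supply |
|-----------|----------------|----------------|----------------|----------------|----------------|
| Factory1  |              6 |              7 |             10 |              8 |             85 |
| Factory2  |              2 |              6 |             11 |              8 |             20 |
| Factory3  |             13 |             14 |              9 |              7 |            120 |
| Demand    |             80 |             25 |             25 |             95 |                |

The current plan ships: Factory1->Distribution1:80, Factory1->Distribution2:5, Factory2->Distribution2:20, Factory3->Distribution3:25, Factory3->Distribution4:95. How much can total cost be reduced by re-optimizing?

Current plan cost = 80·6 + 5·7 + 20·6 + 25·9 + 95·7 = £1525.
Optimal plan:
  Factory1–Distribution1: 60 × £6 = £360
  Factory1–Distribution2: 25 × £7 = £175
  Factory2–Distribution1: 20 × £2 = £40
  Factory3–Distribution3: 25 × £9 = £225
  Factory3–Distribution4: 95 × £7 = £665
Optimal cost = £1465.
Saving = 1525 − 1465 = £60.

60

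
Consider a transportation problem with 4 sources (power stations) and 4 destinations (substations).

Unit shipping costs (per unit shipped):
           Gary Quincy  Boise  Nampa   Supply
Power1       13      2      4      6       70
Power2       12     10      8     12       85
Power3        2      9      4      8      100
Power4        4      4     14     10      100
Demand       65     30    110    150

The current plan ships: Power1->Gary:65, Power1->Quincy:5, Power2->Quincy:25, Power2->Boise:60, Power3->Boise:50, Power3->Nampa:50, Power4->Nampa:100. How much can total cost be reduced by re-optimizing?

Current plan cost = 65·13 + 5·2 + 25·10 + 60·8 + 50·4 + 50·8 + 100·10 = 3185.
Optimal plan:
  Power1->Nampa: 70 × 6 = 420
  Power2->Boise: 10 × 8 = 80
  Power2->Nampa: 75 × 12 = 900
  Power3->Boise: 100 × 4 = 400
  Power4->Gary: 65 × 4 = 260
  Power4->Quincy: 30 × 4 = 120
  Power4->Nampa: 5 × 10 = 50
Optimal cost = 2230.
Saving = 3185 − 2230 = 955.

955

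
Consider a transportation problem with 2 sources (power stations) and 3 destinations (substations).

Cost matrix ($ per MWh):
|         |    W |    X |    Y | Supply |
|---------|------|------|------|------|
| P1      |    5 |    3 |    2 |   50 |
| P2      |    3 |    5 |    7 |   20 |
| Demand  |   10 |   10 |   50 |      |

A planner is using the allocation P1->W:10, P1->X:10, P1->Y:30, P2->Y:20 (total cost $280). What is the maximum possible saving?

Current plan cost = 10·5 + 10·3 + 30·2 + 20·7 = $280.
Optimal plan:
  P1–Y: 50 × $2 = $100
  P2–W: 10 × $3 = $30
  P2–X: 10 × $5 = $50
Optimal cost = $180.
Saving = 280 − 180 = $100.

100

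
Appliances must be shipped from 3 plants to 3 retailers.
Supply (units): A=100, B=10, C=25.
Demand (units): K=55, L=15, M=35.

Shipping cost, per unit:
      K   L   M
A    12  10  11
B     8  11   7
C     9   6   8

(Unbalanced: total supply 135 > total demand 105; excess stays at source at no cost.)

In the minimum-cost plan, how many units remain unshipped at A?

30

An optimal plan:
  A–K: 35 × 12 = 420
  A–M: 35 × 11 = 385
  B–K: 10 × 8 = 80
  C–K: 10 × 9 = 90
  C–L: 15 × 6 = 90
Total cost = 1065.
A ships 70 of its 100, leaving 30.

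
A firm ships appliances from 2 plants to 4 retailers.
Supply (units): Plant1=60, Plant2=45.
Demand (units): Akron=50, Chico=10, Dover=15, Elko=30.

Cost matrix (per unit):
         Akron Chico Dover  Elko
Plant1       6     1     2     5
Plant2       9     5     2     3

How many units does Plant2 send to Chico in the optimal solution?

0

Optimal shipments:
  Plant1->Akron: 50 × 6 = 300
  Plant1->Chico: 10 × 1 = 10
  Plant2->Dover: 15 × 2 = 30
  Plant2->Elko: 30 × 3 = 90
Total cost = 430.
The route Plant2→Chico is not used.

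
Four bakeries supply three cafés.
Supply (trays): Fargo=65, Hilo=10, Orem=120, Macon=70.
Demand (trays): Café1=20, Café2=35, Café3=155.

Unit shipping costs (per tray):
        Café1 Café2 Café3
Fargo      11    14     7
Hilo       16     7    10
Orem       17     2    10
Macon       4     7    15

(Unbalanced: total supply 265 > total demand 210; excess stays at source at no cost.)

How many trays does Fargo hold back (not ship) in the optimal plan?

0

An optimal plan:
  Fargo–Café3: 65 × 7 = 455
  Hilo–Café3: 5 × 10 = 50
  Orem–Café2: 35 × 2 = 70
  Orem–Café3: 85 × 10 = 850
  Macon–Café1: 20 × 4 = 80
Total cost = 1505.
Fargo ships 65 of its 65, leaving 0.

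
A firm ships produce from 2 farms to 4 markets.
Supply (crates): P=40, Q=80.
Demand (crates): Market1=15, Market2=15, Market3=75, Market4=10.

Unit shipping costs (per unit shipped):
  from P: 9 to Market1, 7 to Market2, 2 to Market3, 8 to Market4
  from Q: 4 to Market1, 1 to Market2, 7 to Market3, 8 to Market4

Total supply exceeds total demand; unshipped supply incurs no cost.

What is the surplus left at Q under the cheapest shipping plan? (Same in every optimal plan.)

An optimal plan:
  P to Market3: 40 × 2 = 80
  Q to Market1: 15 × 4 = 60
  Q to Market2: 15 × 1 = 15
  Q to Market3: 35 × 7 = 245
  Q to Market4: 10 × 8 = 80
Total cost = 480.
Q ships 75 of its 80, leaving 5.

5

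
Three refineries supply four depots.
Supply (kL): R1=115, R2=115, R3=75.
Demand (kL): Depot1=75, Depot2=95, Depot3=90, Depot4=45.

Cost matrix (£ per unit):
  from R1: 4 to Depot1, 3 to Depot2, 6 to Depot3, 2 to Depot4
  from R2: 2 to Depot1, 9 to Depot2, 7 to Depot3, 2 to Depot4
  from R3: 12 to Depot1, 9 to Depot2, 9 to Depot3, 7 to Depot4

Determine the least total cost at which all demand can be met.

One minimum-cost allocation:
  R1–Depot2: 95 × £3 = £285
  R1–Depot3: 15 × £6 = £90
  R1–Depot4: 5 × £2 = £10
  R2–Depot1: 75 × £2 = £150
  R2–Depot4: 40 × £2 = £80
  R3–Depot3: 75 × £9 = £675
Total = 285 + 90 + 10 + 150 + 80 + 675 = £1290.
(Supply check: R1 ships 115; R2 ships 115; R3 ships 75.)

1290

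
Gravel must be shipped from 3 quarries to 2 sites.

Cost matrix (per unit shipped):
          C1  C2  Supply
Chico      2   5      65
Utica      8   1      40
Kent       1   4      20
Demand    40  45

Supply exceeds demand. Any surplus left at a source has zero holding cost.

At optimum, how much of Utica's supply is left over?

An optimal plan:
  Chico→C1: 20 × 2 = 40
  Chico→C2: 5 × 5 = 25
  Utica→C2: 40 × 1 = 40
  Kent→C1: 20 × 1 = 20
Total cost = 125.
Utica ships 40 of its 40, leaving 0.

0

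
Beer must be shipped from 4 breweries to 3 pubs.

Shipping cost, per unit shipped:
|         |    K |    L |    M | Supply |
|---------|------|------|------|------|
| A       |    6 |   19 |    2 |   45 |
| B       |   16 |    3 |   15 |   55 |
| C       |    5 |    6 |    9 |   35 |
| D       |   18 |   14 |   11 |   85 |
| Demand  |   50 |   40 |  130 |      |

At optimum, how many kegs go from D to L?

The minimum-cost plan:
  A->M: 45 kegs
  B->K: 15 kegs
  B->L: 40 kegs
  C->K: 35 kegs
  D->M: 85 kegs
Total cost = 1560.
The route D→L is not used.

0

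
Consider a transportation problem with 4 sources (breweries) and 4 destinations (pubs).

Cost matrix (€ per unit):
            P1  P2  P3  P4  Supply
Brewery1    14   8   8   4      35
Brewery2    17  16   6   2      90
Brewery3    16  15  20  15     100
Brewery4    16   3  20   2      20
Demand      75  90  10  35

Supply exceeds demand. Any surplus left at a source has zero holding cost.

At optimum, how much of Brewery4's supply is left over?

An optimal plan:
  Brewery1→P2: 35 × €8 = €280
  Brewery2→P2: 10 × €16 = €160
  Brewery2→P3: 10 × €6 = €60
  Brewery2→P4: 35 × €2 = €70
  Brewery3→P1: 75 × €16 = €1200
  Brewery3→P2: 25 × €15 = €375
  Brewery4→P2: 20 × €3 = €60
Total cost = €2205.
Brewery4 ships 20 of its 20, leaving 0.

0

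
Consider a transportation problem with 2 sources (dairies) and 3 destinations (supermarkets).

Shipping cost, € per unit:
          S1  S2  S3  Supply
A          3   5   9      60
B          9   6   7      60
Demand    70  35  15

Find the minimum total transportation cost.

One minimum-cost allocation:
  A–S1: 60 crates
  B–S1: 10 crates
  B–S2: 35 crates
  B–S3: 15 crates
Total cost = €585.
(Supply check: A ships 60; B ships 60.)

585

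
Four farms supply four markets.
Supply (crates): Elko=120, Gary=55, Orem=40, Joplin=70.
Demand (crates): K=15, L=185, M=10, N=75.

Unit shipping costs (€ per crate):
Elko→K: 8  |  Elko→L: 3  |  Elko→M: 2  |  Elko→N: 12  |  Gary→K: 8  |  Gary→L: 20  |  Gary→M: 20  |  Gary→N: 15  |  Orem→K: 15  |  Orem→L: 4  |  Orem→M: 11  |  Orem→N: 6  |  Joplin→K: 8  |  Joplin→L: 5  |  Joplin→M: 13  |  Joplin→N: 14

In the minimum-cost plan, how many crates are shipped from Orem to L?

The minimum-cost plan:
  Elko→L: 110 × €3 = €330
  Elko→M: 10 × €2 = €20
  Gary→K: 15 × €8 = €120
  Gary→N: 40 × €15 = €600
  Orem→L: 5 × €4 = €20
  Orem→N: 35 × €6 = €210
  Joplin→L: 70 × €5 = €350
Total cost = €1650.
So Orem→L carries 5 crates.

5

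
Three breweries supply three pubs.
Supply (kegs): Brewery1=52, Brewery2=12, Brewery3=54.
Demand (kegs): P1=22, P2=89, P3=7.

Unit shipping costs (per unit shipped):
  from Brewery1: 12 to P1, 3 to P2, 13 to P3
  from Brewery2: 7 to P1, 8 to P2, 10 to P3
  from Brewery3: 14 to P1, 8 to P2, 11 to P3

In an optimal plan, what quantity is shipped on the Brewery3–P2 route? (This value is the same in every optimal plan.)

37

The minimum-cost plan:
  Brewery1→P2: 52 × 3 = 156
  Brewery2→P1: 12 × 7 = 84
  Brewery3→P1: 10 × 14 = 140
  Brewery3→P2: 37 × 8 = 296
  Brewery3→P3: 7 × 11 = 77
Total cost = 753.
So Brewery3→P2 carries 37 kegs.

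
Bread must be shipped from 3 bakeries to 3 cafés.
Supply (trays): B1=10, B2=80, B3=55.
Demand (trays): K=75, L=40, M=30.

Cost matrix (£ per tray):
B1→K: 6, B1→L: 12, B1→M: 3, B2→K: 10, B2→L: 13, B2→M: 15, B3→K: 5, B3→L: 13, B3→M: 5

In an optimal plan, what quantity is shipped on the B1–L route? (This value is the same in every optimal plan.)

0

The minimum-cost plan:
  B1→M: 10 × £3 = £30
  B2→K: 40 × £10 = £400
  B2→L: 40 × £13 = £520
  B3→K: 35 × £5 = £175
  B3→M: 20 × £5 = £100
Total cost = £1225.
The route B1→L is not used.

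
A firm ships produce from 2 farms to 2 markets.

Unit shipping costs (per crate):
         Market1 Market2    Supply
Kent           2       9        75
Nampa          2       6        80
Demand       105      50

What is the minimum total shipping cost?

Optimal allocation:
  Kent→Market1: 75 × 2 = 150
  Nampa→Market1: 30 × 2 = 60
  Nampa→Market2: 50 × 6 = 300
Total = 150 + 60 + 300 = 510.
(Supply check: Kent ships 75; Nampa ships 80.)

510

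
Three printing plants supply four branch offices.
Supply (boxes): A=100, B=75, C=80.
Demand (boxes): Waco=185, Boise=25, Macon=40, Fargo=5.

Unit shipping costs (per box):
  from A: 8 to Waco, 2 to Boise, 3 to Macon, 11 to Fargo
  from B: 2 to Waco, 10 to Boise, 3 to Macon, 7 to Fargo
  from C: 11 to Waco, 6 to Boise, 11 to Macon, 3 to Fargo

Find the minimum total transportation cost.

An optimal shipping plan:
  A->Waco: 35 × 8 = 280
  A->Boise: 25 × 2 = 50
  A->Macon: 40 × 3 = 120
  B->Waco: 75 × 2 = 150
  C->Waco: 75 × 11 = 825
  C->Fargo: 5 × 3 = 15
Total = 280 + 50 + 120 + 150 + 825 + 15 = 1440.

1440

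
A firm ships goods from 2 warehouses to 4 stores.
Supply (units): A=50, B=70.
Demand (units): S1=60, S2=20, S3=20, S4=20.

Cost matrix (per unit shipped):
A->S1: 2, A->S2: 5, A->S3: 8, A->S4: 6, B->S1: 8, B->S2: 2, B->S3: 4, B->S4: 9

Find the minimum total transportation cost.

480

An optimal shipping plan:
  A→S1: 50 × 2 = 100
  B→S1: 10 × 8 = 80
  B→S2: 20 × 2 = 40
  B→S3: 20 × 4 = 80
  B→S4: 20 × 9 = 180
Total = 100 + 80 + 40 + 80 + 180 = 480.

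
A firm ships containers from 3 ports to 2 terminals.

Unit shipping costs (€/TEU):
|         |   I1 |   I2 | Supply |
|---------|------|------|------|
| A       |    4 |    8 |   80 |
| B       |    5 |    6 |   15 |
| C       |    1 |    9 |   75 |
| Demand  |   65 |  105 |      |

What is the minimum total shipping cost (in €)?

885

One minimum-cost allocation:
  A–I2: 80 × €8 = €640
  B–I2: 15 × €6 = €90
  C–I1: 65 × €1 = €65
  C–I2: 10 × €9 = €90
Total = 640 + 90 + 65 + 90 = €885.
(Supply check: A ships 80; B ships 15; C ships 75.)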